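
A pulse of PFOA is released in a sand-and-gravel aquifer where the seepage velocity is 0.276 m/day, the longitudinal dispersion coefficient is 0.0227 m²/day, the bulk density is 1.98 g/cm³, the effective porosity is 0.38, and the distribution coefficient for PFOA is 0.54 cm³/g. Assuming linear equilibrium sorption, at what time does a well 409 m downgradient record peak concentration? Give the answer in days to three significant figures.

5650 days

Retardation factor R = 1 + ρ_b·K_d/n = 1 + 1.98 × 0.54/0.38 = 3.814.
Sorption retards both mechanisms: v_R = v/R = 0.07236 m/day, D_R = D/R = 0.005952 m²/day.
Peak time from v_R²t² + 2D_R t − x² = 0: t = (√(D_R² + v_R²x²) − D_R)/v_R².
√(D_R² + v_R²x²) = √(0.005952² + 0.07236² × 409²) = 29.60; v_R² = 0.005236.
t = (29.60 − 0.005952)/0.005236 = 5650 days.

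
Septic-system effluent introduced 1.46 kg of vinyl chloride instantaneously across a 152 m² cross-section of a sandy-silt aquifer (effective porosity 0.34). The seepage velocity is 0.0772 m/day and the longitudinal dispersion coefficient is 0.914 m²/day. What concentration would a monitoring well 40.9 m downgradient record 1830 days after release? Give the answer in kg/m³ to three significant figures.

4.32e-05 kg/m³

For an instantaneous plane source, C(x,t) = M/(n_e·A·√(4πDt)) · exp(−(x−vt)²/(4Dt)), with n_e·A the pore (flow) area.
Plume center vt = 0.0772 × 1830 = 141.276 m, so the well at 40.9 m is 100.376 m upgradient of the peak.
√(4πDt) = 145.0 m, giving peak height M/(n_e·A·√(4πDt)) = 1.46/(0.34 × 152 × 145.0) = 0.0001948 kg/m³.
(x−vt)²/(4Dt) = (-100.376)²/(4 × 0.914 × 1830) = 1.506; exp(−1.506) = 0.2218.
C = 0.0001948 × 0.2218 = 4.32e-05 kg/m³.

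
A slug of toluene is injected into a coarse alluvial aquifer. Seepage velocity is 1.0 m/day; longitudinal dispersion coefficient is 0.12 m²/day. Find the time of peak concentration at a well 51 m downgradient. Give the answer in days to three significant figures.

50.9 days

For the 1D instantaneous-source solution, setting ∂C/∂t = 0 at fixed x gives v²t² + 2Dt − x² = 0, so t = (√(D² + v²x²) − D)/v².
√(D² + v²x²) = √(0.12² + 1.0² × 51²) = 51.00; v² = 1.
t = (51.00 − 0.12)/1 = 50.9 days (vs. the pure-advection estimate x/v = 51.0 d).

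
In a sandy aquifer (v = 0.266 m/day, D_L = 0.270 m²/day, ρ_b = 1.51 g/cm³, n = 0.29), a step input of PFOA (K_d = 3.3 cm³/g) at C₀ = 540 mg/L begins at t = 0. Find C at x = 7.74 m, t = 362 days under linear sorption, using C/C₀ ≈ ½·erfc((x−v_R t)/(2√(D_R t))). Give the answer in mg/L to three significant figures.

Retardation factor R = 1 + ρ_b·K_d/n = 1 + 1.51 × 3.3/0.29 = 18.18.
Sorption retards both mechanisms: v_R = v/R = 0.01463 m/day, D_R = D/R = 0.01485 m²/day.
v_R·t = 0.01463 × 362 = 5.29606 m; 2√(D_R t) = 4.637 m; argument = (7.74 − 5.29606)/4.637 = 0.5271.
C = C₀ × ½·erfc(0.5271) = 540 × 0.2280 = 123 mg/L.

123 mg/L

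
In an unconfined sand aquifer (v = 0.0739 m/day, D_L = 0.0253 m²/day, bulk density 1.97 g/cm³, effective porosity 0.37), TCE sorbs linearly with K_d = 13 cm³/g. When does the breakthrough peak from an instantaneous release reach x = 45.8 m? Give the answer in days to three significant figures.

Retardation factor R = 1 + ρ_b·K_d/n = 1 + 1.97 × 13/0.37 = 70.22.
Sorption retards both mechanisms: v_R = v/R = 0.001052 m/day, D_R = D/R = 0.0003603 m²/day.
Peak time from v_R²t² + 2D_R t − x² = 0: t = (√(D_R² + v_R²x²) − D_R)/v_R².
√(D_R² + v_R²x²) = √(0.0003603² + 0.001052² × 45.8²) = 0.04818; v_R² = 1.107e-06.
t = (0.04818 − 0.0003603)/1.107e-06 = 43200 days.

43200 days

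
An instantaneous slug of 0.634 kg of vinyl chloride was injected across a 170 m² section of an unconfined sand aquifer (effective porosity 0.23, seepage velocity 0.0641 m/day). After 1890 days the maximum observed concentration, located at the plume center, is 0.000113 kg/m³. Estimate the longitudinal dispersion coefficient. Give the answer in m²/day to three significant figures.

0.867 m²/day

At the plume center C_max = M/(n_e·A·√(4πDt)), so D = M²/(4πt·(n_e·A·C_max)²).
n_e·A·C_max = 0.23 × 170 × 0.000113 = 0.004418 kg/m.
D = 0.634²/(4π × 1890 × 0.004418²) = 0.867 m²/day.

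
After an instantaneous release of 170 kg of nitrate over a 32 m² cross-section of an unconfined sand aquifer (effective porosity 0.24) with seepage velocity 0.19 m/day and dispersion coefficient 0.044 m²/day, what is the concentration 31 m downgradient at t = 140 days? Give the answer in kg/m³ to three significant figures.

1.15 kg/m³

For an instantaneous plane source, C(x,t) = M/(n_e·A·√(4πDt)) · exp(−(x−vt)²/(4Dt)), with n_e·A the pore (flow) area.
Plume center vt = 0.19 × 140 = 26.6 m, so the well at 31 m is 4.4 m downgradient of the peak.
√(4πDt) = 8.798 m, giving peak height M/(n_e·A·√(4πDt)) = 170/(0.24 × 32 × 8.798) = 2.516 kg/m³.
(x−vt)²/(4Dt) = (4.4)²/(4 × 0.044 × 140) = 0.7857; exp(−0.7857) = 0.4558.
C = 2.516 × 0.4558 = 1.15 kg/m³.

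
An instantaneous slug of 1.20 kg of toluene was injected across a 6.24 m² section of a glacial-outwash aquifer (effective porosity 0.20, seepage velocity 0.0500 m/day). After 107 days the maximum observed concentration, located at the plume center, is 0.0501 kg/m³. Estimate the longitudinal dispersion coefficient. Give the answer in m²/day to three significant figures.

0.274 m²/day

At the plume center C_max = M/(n_e·A·√(4πDt)), so D = M²/(4πt·(n_e·A·C_max)²).
n_e·A·C_max = 0.20 × 6.24 × 0.0501 = 0.06252 kg/m.
D = 1.20²/(4π × 107 × 0.06252²) = 0.274 m²/day.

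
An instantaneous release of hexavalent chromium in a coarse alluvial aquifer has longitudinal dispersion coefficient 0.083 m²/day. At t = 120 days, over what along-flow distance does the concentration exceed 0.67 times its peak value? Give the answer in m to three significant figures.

The plume is Gaussian with σ = √(2Dt) = √(2 × 0.083 × 120) = 4.463 m.
C/C_peak = exp(−Δx²/(2σ²)) = 0.67 ⇒ Δx = σ·√(−2 ln 0.67) = 4.463 × 0.8950 = 3.994 m.
Width = 2Δx = 7.99 m.

7.99 m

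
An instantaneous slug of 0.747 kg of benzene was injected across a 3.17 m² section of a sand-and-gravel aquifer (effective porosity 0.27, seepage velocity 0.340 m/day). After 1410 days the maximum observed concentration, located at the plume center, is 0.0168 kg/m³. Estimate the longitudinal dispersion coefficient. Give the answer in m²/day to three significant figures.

0.152 m²/day

At the plume center C_max = M/(n_e·A·√(4πDt)), so D = M²/(4πt·(n_e·A·C_max)²).
n_e·A·C_max = 0.27 × 3.17 × 0.0168 = 0.01438 kg/m.
D = 0.747²/(4π × 1410 × 0.01438²) = 0.152 m²/day.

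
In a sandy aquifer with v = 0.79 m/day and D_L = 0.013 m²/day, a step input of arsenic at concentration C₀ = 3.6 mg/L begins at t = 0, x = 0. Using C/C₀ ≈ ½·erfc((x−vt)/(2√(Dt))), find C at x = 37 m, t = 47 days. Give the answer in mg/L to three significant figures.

For a continuous step input, C/C₀ ≈ ½·erfc((x−vt)/(2√(Dt))).
vt = 0.79 × 47 = 37.13 m and 2√(Dt) = 2√(0.013 × 47) = 1.563 m.
Argument (x−vt)/(2√(Dt)) = (37 − 37.13)/1.563 = -0.08317; ½·erfc(-0.08317) = 0.5468.
C = 3.6 × 0.5468 = 1.97 mg/L.

1.97 mg/L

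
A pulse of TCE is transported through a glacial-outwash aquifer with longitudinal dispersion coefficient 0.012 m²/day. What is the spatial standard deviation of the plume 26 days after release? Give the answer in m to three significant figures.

0.790 m

Dispersive spreading gives a Gaussian with σ² = 2Dt; advection only shifts the center.
σ = √(2 × 0.012 × 26) = 0.790 m.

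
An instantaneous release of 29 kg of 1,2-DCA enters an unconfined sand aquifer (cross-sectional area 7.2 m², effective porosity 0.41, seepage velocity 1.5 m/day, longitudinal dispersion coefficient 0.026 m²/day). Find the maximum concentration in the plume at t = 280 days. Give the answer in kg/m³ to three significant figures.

1.03 kg/m³

The peak of an instantaneous 1D plume sits at x = vt; there the Gaussian factor is 1 and C_max = M/(n_e·A·√(4πDt)), where n_e·A is the pore area the mass is dissolved in.
√(4πDt) = √(4π × 0.026 × 280) = 9.565 m, so C_max = 29/(0.41 × 7.2 × 9.565) = 1.03 kg/m³.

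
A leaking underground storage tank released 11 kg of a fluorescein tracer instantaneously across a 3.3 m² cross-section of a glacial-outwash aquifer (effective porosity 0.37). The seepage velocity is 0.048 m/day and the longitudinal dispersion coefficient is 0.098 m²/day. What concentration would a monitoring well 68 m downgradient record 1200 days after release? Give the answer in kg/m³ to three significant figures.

For an instantaneous plane source, C(x,t) = M/(n_e·A·√(4πDt)) · exp(−(x−vt)²/(4Dt)), with n_e·A the pore (flow) area.
Plume center vt = 0.048 × 1200 = 57.6 m, so the well at 68 m is 10.4 m downgradient of the peak.
√(4πDt) = 38.44 m, giving peak height M/(n_e·A·√(4πDt)) = 11/(0.37 × 3.3 × 38.44) = 0.2344 kg/m³.
(x−vt)²/(4Dt) = (10.4)²/(4 × 0.098 × 1200) = 0.2299; exp(−0.2299) = 0.7946.
C = 0.2344 × 0.7946 = 0.186 kg/m³.

0.186 kg/m³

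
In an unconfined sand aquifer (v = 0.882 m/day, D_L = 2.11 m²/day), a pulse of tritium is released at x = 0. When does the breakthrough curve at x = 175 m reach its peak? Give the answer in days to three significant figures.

196 days

For the 1D instantaneous-source solution, setting ∂C/∂t = 0 at fixed x gives v²t² + 2Dt − x² = 0, so t = (√(D² + v²x²) − D)/v².
√(D² + v²x²) = √(2.11² + 0.882² × 175²) = 154.4; v² = 0.777924.
t = (154.4 − 2.11)/0.777924 = 196 days (vs. the pure-advection estimate x/v = 198 d).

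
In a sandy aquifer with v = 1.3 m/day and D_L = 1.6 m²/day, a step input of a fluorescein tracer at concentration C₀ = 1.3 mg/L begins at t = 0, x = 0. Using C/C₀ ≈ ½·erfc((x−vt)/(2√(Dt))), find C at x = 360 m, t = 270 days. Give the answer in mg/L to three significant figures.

0.494 mg/L

For a continuous step input, C/C₀ ≈ ½·erfc((x−vt)/(2√(Dt))).
vt = 1.3 × 270 = 351 m and 2√(Dt) = 2√(1.6 × 270) = 41.57 m.
Argument (x−vt)/(2√(Dt)) = (360 − 351)/41.57 = 0.2165; ½·erfc(0.2165) = 0.3797.
C = 1.3 × 0.3797 = 0.494 mg/L.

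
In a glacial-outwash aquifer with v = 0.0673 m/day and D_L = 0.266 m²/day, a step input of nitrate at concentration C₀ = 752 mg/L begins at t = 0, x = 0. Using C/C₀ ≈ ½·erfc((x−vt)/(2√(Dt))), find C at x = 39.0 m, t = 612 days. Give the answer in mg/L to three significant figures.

412 mg/L

For a continuous step input, C/C₀ ≈ ½·erfc((x−vt)/(2√(Dt))).
vt = 0.0673 × 612 = 41.1876 m and 2√(Dt) = 2√(0.266 × 612) = 25.52 m.
Argument (x−vt)/(2√(Dt)) = (39.0 − 41.1876)/25.52 = -0.08572; ½·erfc(-0.08572) = 0.5482.
C = 752 × 0.5482 = 412 mg/L.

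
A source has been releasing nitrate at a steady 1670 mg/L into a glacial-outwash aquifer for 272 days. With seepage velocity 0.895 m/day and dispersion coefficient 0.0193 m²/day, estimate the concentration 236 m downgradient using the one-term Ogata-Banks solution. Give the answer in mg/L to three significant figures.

1650 mg/L

For a continuous step input, C/C₀ ≈ ½·erfc((x−vt)/(2√(Dt))).
vt = 0.895 × 272 = 243.44 m and 2√(Dt) = 2√(0.0193 × 272) = 4.582 m.
Argument (x−vt)/(2√(Dt)) = (236 − 243.44)/4.582 = -1.624; ½·erfc(-1.624) = 0.9892.
C = 1670 × 0.9892 = 1650 mg/L.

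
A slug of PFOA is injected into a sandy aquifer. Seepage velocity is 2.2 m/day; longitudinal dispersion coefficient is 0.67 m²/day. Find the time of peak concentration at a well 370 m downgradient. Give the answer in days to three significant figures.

For the 1D instantaneous-source solution, setting ∂C/∂t = 0 at fixed x gives v²t² + 2Dt − x² = 0, so t = (√(D² + v²x²) − D)/v².
√(D² + v²x²) = √(0.67² + 2.2² × 370²) = 814.0; v² = 4.84.
t = (814.0 − 0.67)/4.84 = 168 days (vs. the pure-advection estimate x/v = 168 d).

168 days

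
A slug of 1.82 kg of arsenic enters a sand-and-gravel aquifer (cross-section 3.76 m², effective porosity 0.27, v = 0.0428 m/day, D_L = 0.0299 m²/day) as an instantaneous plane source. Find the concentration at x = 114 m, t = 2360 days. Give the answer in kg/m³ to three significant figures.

0.0331 kg/m³

For an instantaneous plane source, C(x,t) = M/(n_e·A·√(4πDt)) · exp(−(x−vt)²/(4Dt)), with n_e·A the pore (flow) area.
Plume center vt = 0.0428 × 2360 = 101.008 m, so the well at 114 m is 12.992 m downgradient of the peak.
√(4πDt) = 29.78 m, giving peak height M/(n_e·A·√(4πDt)) = 1.82/(0.27 × 3.76 × 29.78) = 0.06020 kg/m³.
(x−vt)²/(4Dt) = (12.992)²/(4 × 0.0299 × 2360) = 0.5980; exp(−0.5980) = 0.5499.
C = 0.06020 × 0.5499 = 0.0331 kg/m³.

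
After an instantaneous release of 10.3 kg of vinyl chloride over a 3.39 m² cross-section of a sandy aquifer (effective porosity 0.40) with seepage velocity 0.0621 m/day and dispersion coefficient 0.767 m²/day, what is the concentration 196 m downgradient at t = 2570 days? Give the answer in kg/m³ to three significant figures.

For an instantaneous plane source, C(x,t) = M/(n_e·A·√(4πDt)) · exp(−(x−vt)²/(4Dt)), with n_e·A the pore (flow) area.
Plume center vt = 0.0621 × 2570 = 159.597 m, so the well at 196 m is 36.403 m downgradient of the peak.
√(4πDt) = 157.4 m, giving peak height M/(n_e·A·√(4πDt)) = 10.3/(0.40 × 3.39 × 157.4) = 0.04826 kg/m³.
(x−vt)²/(4Dt) = (36.403)²/(4 × 0.767 × 2570) = 0.1681; exp(−0.1681) = 0.8453.
C = 0.04826 × 0.8453 = 0.0408 kg/m³.

0.0408 kg/m³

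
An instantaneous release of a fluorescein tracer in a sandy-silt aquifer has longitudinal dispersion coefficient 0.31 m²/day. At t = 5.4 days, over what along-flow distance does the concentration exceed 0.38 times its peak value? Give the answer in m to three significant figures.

5.09 m

The plume is Gaussian with σ = √(2Dt) = √(2 × 0.31 × 5.4) = 1.830 m.
C/C_peak = exp(−Δx²/(2σ²)) = 0.38 ⇒ Δx = σ·√(−2 ln 0.38) = 1.830 × 1.391 = 2.546 m.
Width = 2Δx = 5.09 m.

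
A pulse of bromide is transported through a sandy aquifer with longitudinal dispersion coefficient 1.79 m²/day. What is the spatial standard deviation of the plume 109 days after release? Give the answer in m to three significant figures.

Dispersive spreading gives a Gaussian with σ² = 2Dt; advection only shifts the center.
σ = √(2 × 1.79 × 109) = 19.8 m.

19.8 m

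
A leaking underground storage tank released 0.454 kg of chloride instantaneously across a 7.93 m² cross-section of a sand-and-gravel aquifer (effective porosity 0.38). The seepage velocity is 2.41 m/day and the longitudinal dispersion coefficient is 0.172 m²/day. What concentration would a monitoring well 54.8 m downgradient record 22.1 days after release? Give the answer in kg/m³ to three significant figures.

0.0187 kg/m³

For an instantaneous plane source, C(x,t) = M/(n_e·A·√(4πDt)) · exp(−(x−vt)²/(4Dt)), with n_e·A the pore (flow) area.
Plume center vt = 2.41 × 22.1 = 53.261 m, so the well at 54.8 m is 1.539 m downgradient of the peak.
√(4πDt) = 6.911 m, giving peak height M/(n_e·A·√(4πDt)) = 0.454/(0.38 × 7.93 × 6.911) = 0.02180 kg/m³.
(x−vt)²/(4Dt) = (1.539)²/(4 × 0.172 × 22.1) = 0.1558; exp(−0.1558) = 0.8557.
C = 0.02180 × 0.8557 = 0.0187 kg/m³.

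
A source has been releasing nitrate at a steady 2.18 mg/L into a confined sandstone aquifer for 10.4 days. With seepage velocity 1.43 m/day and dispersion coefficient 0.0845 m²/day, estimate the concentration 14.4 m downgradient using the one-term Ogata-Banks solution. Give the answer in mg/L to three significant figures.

1.39 mg/L

For a continuous step input, C/C₀ ≈ ½·erfc((x−vt)/(2√(Dt))).
vt = 1.43 × 10.4 = 14.872 m and 2√(Dt) = 2√(0.0845 × 10.4) = 1.875 m.
Argument (x−vt)/(2√(Dt)) = (14.4 − 14.872)/1.875 = -0.2517; ½·erfc(-0.2517) = 0.6391.
C = 2.18 × 0.6391 = 1.39 mg/L.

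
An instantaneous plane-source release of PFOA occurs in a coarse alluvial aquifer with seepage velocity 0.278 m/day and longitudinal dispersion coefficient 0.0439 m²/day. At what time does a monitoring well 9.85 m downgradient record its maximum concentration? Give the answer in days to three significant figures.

For the 1D instantaneous-source solution, setting ∂C/∂t = 0 at fixed x gives v²t² + 2Dt − x² = 0, so t = (√(D² + v²x²) − D)/v².
√(D² + v²x²) = √(0.0439² + 0.278² × 9.85²) = 2.739; v² = 0.077284.
t = (2.739 − 0.0439)/0.077284 = 34.9 days (vs. the pure-advection estimate x/v = 35.4 d).

34.9 days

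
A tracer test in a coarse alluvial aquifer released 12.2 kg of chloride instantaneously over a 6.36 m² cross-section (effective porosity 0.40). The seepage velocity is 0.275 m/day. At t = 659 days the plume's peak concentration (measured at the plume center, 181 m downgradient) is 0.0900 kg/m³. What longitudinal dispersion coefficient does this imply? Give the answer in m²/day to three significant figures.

At the plume center C_max = M/(n_e·A·√(4πDt)), so D = M²/(4πt·(n_e·A·C_max)²).
n_e·A·C_max = 0.40 × 6.36 × 0.0900 = 0.2290 kg/m.
D = 12.2²/(4π × 659 × 0.2290²) = 0.343 m²/day.

0.343 m²/day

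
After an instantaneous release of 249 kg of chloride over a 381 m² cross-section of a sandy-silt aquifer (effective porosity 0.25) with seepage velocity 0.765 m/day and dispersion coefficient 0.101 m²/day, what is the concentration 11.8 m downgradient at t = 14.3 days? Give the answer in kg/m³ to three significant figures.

0.540 kg/m³

For an instantaneous plane source, C(x,t) = M/(n_e·A·√(4πDt)) · exp(−(x−vt)²/(4Dt)), with n_e·A the pore (flow) area.
Plume center vt = 0.765 × 14.3 = 10.9395 m, so the well at 11.8 m is 0.8605 m downgradient of the peak.
√(4πDt) = 4.260 m, giving peak height M/(n_e·A·√(4πDt)) = 249/(0.25 × 381 × 4.260) = 0.6137 kg/m³.
(x−vt)²/(4Dt) = (0.8605)²/(4 × 0.101 × 14.3) = 0.1282; exp(−0.1282) = 0.8797.
C = 0.6137 × 0.8797 = 0.540 kg/m³.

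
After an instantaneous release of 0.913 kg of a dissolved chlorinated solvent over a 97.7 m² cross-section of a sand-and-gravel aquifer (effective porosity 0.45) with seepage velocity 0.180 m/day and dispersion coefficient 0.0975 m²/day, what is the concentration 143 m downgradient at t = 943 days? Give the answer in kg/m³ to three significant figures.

For an instantaneous plane source, C(x,t) = M/(n_e·A·√(4πDt)) · exp(−(x−vt)²/(4Dt)), with n_e·A the pore (flow) area.
Plume center vt = 0.180 × 943 = 169.74 m, so the well at 143 m is 26.74 m upgradient of the peak.
√(4πDt) = 33.99 m, giving peak height M/(n_e·A·√(4πDt)) = 0.913/(0.45 × 97.7 × 33.99) = 0.0006110 kg/m³.
(x−vt)²/(4Dt) = (-26.74)²/(4 × 0.0975 × 943) = 1.944; exp(−1.944) = 0.1431.
C = 0.0006110 × 0.1431 = 8.74e-05 kg/m³.

8.74e-05 kg/m³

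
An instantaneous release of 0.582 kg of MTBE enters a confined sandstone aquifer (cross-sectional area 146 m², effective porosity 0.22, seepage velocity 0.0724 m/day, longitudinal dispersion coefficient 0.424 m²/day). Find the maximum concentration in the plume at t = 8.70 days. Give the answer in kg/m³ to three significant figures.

The peak of an instantaneous 1D plume sits at x = vt; there the Gaussian factor is 1 and C_max = M/(n_e·A·√(4πDt)), where n_e·A is the pore area the mass is dissolved in.
√(4πDt) = √(4π × 0.424 × 8.70) = 6.808 m, so C_max = 0.582/(0.22 × 146 × 6.808) = 0.00266 kg/m³.

0.00266 kg/m³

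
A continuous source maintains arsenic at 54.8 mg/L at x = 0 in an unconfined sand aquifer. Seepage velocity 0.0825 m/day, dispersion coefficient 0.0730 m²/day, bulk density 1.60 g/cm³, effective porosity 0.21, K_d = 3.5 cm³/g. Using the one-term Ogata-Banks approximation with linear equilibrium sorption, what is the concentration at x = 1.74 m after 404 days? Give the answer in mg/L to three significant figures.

19.6 mg/L

Retardation factor R = 1 + ρ_b·K_d/n = 1 + 1.60 × 3.5/0.21 = 27.67.
Sorption retards both mechanisms: v_R = v/R = 0.002982 m/day, D_R = D/R = 0.002638 m²/day.
v_R·t = 0.002982 × 404 = 1.204728 m; 2√(D_R t) = 2.065 m; argument = (1.74 − 1.204728)/2.065 = 0.2592.
C = C₀ × ½·erfc(0.2592) = 54.8 × 0.3570 = 19.6 mg/L.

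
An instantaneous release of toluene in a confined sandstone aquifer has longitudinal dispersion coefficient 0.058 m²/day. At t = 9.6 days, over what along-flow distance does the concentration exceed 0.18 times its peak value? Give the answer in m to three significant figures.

3.91 m

The plume is Gaussian with σ = √(2Dt) = √(2 × 0.058 × 9.6) = 1.055 m.
C/C_peak = exp(−Δx²/(2σ²)) = 0.18 ⇒ Δx = σ·√(−2 ln 0.18) = 1.055 × 1.852 = 1.954 m.
Width = 2Δx = 3.91 m.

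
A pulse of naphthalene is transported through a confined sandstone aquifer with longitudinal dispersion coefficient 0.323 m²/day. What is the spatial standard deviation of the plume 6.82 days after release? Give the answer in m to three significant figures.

Dispersive spreading gives a Gaussian with σ² = 2Dt; advection only shifts the center.
σ = √(2 × 0.323 × 6.82) = 2.10 m.

2.10 m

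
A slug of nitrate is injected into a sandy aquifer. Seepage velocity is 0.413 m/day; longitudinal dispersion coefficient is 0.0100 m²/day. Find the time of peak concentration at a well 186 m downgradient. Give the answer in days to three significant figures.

450 days

For the 1D instantaneous-source solution, setting ∂C/∂t = 0 at fixed x gives v²t² + 2Dt − x² = 0, so t = (√(D² + v²x²) − D)/v².
√(D² + v²x²) = √(0.0100² + 0.413² × 186²) = 76.82; v² = 0.170569.
t = (76.82 − 0.0100)/0.170569 = 450 days (vs. the pure-advection estimate x/v = 450 d).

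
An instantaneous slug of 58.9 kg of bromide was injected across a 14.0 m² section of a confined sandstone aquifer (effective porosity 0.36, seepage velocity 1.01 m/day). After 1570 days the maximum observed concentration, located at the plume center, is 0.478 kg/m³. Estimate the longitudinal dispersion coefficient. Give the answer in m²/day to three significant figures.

At the plume center C_max = M/(n_e·A·√(4πDt)), so D = M²/(4πt·(n_e·A·C_max)²).
n_e·A·C_max = 0.36 × 14.0 × 0.478 = 2.409 kg/m.
D = 58.9²/(4π × 1570 × 2.409²) = 0.0303 m²/day.

0.0303 m²/day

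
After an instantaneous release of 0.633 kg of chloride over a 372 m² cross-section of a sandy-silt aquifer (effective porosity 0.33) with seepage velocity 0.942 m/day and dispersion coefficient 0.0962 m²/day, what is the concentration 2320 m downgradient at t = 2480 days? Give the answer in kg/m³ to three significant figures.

For an instantaneous plane source, C(x,t) = M/(n_e·A·√(4πDt)) · exp(−(x−vt)²/(4Dt)), with n_e·A the pore (flow) area.
Plume center vt = 0.942 × 2480 = 2336.16 m, so the well at 2320 m is 16.16 m upgradient of the peak.
√(4πDt) = 54.75 m, giving peak height M/(n_e·A·√(4πDt)) = 0.633/(0.33 × 372 × 54.75) = 9.418e-05 kg/m³.
(x−vt)²/(4Dt) = (-16.16)²/(4 × 0.0962 × 2480) = 0.2737; exp(−0.2737) = 0.7606.
C = 9.418e-05 × 0.7606 = 7.16e-05 kg/m³.

7.16e-05 kg/m³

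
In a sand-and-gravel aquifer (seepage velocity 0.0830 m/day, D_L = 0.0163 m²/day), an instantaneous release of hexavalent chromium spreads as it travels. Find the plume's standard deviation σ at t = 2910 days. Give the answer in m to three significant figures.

Dispersive spreading gives a Gaussian with σ² = 2Dt; advection only shifts the center.
σ = √(2 × 0.0163 × 2910) = 9.74 m.

9.74 m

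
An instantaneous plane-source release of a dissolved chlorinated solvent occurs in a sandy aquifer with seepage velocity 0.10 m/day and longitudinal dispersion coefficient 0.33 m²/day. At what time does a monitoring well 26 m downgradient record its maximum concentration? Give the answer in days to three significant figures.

229 days

For the 1D instantaneous-source solution, setting ∂C/∂t = 0 at fixed x gives v²t² + 2Dt − x² = 0, so t = (√(D² + v²x²) − D)/v².
√(D² + v²x²) = √(0.33² + 0.10² × 26²) = 2.621; v² = 0.01.
t = (2.621 − 0.33)/0.01 = 229 days (vs. the pure-advection estimate x/v = 260 d).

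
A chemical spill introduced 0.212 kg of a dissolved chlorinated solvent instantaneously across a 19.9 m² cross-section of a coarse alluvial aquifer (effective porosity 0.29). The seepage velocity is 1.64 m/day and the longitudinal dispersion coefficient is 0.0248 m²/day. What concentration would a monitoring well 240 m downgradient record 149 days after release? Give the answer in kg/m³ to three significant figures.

For an instantaneous plane source, C(x,t) = M/(n_e·A·√(4πDt)) · exp(−(x−vt)²/(4Dt)), with n_e·A the pore (flow) area.
Plume center vt = 1.64 × 149 = 244.36 m, so the well at 240 m is 4.36 m upgradient of the peak.
√(4πDt) = 6.814 m, giving peak height M/(n_e·A·√(4πDt)) = 0.212/(0.29 × 19.9 × 6.814) = 0.005391 kg/m³.
(x−vt)²/(4Dt) = (-4.36)²/(4 × 0.0248 × 149) = 1.286; exp(−1.286) = 0.2764.
C = 0.005391 × 0.2764 = 0.00149 kg/m³.

0.00149 kg/m³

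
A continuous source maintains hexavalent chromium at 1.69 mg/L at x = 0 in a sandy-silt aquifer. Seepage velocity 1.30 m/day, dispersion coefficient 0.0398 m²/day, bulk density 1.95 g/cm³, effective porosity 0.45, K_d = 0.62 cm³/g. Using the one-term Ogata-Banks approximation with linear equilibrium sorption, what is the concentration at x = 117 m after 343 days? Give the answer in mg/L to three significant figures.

1.57 mg/L

Retardation factor R = 1 + ρ_b·K_d/n = 1 + 1.95 × 0.62/0.45 = 3.687.
Sorption retards both mechanisms: v_R = v/R = 0.3526 m/day, D_R = D/R = 0.01079 m²/day.
v_R·t = 0.3526 × 343 = 120.9418 m; 2√(D_R t) = 3.848 m; argument = (117 − 120.9418)/3.848 = -1.024.
C = C₀ × ½·erfc(-1.024) = 1.69 × 0.9262 = 1.57 mg/L.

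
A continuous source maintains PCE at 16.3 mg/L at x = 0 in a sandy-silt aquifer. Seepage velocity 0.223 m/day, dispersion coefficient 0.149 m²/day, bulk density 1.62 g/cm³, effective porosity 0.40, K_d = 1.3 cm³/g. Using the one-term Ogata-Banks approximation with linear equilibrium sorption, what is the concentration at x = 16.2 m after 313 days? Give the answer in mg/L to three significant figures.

1.55 mg/L

Retardation factor R = 1 + ρ_b·K_d/n = 1 + 1.62 × 1.3/0.40 = 6.265.
Sorption retards both mechanisms: v_R = v/R = 0.03559 m/day, D_R = D/R = 0.02378 m²/day.
v_R·t = 0.03559 × 313 = 11.13967 m; 2√(D_R t) = 5.456 m; argument = (16.2 − 11.13967)/5.456 = 0.9275.
C = C₀ × ½·erfc(0.9275) = 16.3 × 0.09481 = 1.55 mg/L.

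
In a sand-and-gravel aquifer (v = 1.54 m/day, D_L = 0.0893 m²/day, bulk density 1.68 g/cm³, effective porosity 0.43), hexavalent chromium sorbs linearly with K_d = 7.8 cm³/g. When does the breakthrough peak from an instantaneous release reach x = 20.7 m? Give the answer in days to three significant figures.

Retardation factor R = 1 + ρ_b·K_d/n = 1 + 1.68 × 7.8/0.43 = 31.47.
Sorption retards both mechanisms: v_R = v/R = 0.04894 m/day, D_R = D/R = 0.002838 m²/day.
Peak time from v_R²t² + 2D_R t − x² = 0: t = (√(D_R² + v_R²x²) − D_R)/v_R².
√(D_R² + v_R²x²) = √(0.002838² + 0.04894² × 20.7²) = 1.013; v_R² = 0.002395.
t = (1.013 − 0.002838)/0.002395 = 422 days.

422 days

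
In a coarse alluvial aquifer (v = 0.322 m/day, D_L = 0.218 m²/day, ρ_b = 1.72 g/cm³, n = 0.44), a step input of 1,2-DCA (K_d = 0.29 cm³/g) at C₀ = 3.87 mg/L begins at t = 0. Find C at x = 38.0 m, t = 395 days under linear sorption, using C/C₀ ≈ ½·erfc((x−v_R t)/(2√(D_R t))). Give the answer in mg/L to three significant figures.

3.84 mg/L

Retardation factor R = 1 + ρ_b·K_d/n = 1 + 1.72 × 0.29/0.44 = 2.134.
Sorption retards both mechanisms: v_R = v/R = 0.1509 m/day, D_R = D/R = 0.1022 m²/day.
v_R·t = 0.1509 × 395 = 59.6055 m; 2√(D_R t) = 12.71 m; argument = (38.0 − 59.6055)/12.71 = -1.700.
C = C₀ × ½·erfc(-1.700) = 3.87 × 0.9919 = 3.84 mg/L.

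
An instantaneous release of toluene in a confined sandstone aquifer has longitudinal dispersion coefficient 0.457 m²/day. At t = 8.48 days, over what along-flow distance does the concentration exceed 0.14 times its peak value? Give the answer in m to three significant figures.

The plume is Gaussian with σ = √(2Dt) = √(2 × 0.457 × 8.48) = 2.784 m.
C/C_peak = exp(−Δx²/(2σ²)) = 0.14 ⇒ Δx = σ·√(−2 ln 0.14) = 2.784 × 1.983 = 5.521 m.
Width = 2Δx = 11.0 m.

11.0 m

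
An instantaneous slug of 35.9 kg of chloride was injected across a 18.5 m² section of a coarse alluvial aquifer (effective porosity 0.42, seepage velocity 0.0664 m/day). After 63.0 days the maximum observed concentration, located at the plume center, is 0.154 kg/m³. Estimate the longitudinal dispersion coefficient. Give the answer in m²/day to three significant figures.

1.14 m²/day

At the plume center C_max = M/(n_e·A·√(4πDt)), so D = M²/(4πt·(n_e·A·C_max)²).
n_e·A·C_max = 0.42 × 18.5 × 0.154 = 1.197 kg/m.
D = 35.9²/(4π × 63.0 × 1.197²) = 1.14 m²/day.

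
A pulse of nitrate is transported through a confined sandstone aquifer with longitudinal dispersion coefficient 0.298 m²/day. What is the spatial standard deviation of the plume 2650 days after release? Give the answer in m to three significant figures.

Dispersive spreading gives a Gaussian with σ² = 2Dt; advection only shifts the center.
σ = √(2 × 0.298 × 2650) = 39.7 m.

39.7 m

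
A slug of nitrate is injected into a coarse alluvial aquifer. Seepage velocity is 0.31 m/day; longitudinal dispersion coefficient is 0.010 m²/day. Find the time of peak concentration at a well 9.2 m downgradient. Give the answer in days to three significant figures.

29.6 days

For the 1D instantaneous-source solution, setting ∂C/∂t = 0 at fixed x gives v²t² + 2Dt − x² = 0, so t = (√(D² + v²x²) − D)/v².
√(D² + v²x²) = √(0.010² + 0.31² × 9.2²) = 2.852; v² = 0.0961.
t = (2.852 − 0.010)/0.0961 = 29.6 days (vs. the pure-advection estimate x/v = 29.7 d).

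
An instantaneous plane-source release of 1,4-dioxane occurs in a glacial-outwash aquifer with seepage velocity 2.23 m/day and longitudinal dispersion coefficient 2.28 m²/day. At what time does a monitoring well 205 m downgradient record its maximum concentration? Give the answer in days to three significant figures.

For the 1D instantaneous-source solution, setting ∂C/∂t = 0 at fixed x gives v²t² + 2Dt − x² = 0, so t = (√(D² + v²x²) − D)/v².
√(D² + v²x²) = √(2.28² + 2.23² × 205²) = 457.2; v² = 4.9729.
t = (457.2 − 2.28)/4.9729 = 91.5 days (vs. the pure-advection estimate x/v = 91.9 d).

91.5 days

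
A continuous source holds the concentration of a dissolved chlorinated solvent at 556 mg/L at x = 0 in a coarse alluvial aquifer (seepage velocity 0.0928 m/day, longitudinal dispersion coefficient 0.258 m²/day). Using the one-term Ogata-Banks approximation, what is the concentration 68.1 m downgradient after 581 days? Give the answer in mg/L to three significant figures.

For a continuous step input, C/C₀ ≈ ½·erfc((x−vt)/(2√(Dt))).
vt = 0.0928 × 581 = 53.9168 m and 2√(Dt) = 2√(0.258 × 581) = 24.49 m.
Argument (x−vt)/(2√(Dt)) = (68.1 − 53.9168)/24.49 = 0.5791; ½·erfc(0.5791) = 0.2064.
C = 556 × 0.2064 = 115 mg/L.

115 mg/L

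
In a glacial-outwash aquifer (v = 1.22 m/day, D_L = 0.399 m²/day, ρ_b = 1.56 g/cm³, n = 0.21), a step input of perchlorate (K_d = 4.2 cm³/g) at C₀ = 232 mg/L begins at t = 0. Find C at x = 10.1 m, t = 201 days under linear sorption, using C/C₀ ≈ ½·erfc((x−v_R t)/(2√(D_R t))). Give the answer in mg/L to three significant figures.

Retardation factor R = 1 + ρ_b·K_d/n = 1 + 1.56 × 4.2/0.21 = 32.20.
Sorption retards both mechanisms: v_R = v/R = 0.03789 m/day, D_R = D/R = 0.01239 m²/day.
v_R·t = 0.03789 × 201 = 7.61589 m; 2√(D_R t) = 3.156 m; argument = (10.1 − 7.61589)/3.156 = 0.7871.
C = C₀ × ½·erfc(0.7871) = 232 × 0.1328 = 30.8 mg/L.

30.8 mg/L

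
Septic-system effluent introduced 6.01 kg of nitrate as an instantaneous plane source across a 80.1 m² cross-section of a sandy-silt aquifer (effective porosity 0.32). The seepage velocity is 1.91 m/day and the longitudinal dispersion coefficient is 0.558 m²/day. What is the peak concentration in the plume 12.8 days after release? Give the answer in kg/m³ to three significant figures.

The peak of an instantaneous 1D plume sits at x = vt; there the Gaussian factor is 1 and C_max = M/(n_e·A·√(4πDt)), where n_e·A is the pore area the mass is dissolved in.
√(4πDt) = √(4π × 0.558 × 12.8) = 9.474 m, so C_max = 6.01/(0.32 × 80.1 × 9.474) = 0.0247 kg/m³.

0.0247 kg/m³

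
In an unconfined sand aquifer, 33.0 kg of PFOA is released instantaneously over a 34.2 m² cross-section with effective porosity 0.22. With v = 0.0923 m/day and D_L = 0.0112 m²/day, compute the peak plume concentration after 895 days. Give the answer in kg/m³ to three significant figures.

The peak of an instantaneous 1D plume sits at x = vt; there the Gaussian factor is 1 and C_max = M/(n_e·A·√(4πDt)), where n_e·A is the pore area the mass is dissolved in.
√(4πDt) = √(4π × 0.0112 × 895) = 11.22 m, so C_max = 33.0/(0.22 × 34.2 × 11.22) = 0.391 kg/m³.

0.391 kg/m³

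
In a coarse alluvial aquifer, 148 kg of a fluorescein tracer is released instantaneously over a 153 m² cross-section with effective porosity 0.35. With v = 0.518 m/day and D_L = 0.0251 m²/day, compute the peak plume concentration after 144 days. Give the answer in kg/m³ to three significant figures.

0.410 kg/m³

The peak of an instantaneous 1D plume sits at x = vt; there the Gaussian factor is 1 and C_max = M/(n_e·A·√(4πDt)), where n_e·A is the pore area the mass is dissolved in.
√(4πDt) = √(4π × 0.0251 × 144) = 6.739 m, so C_max = 148/(0.35 × 153 × 6.739) = 0.410 kg/m³.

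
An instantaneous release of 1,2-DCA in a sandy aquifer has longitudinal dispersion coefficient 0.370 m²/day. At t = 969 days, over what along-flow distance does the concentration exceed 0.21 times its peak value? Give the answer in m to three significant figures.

94.6 m

The plume is Gaussian with σ = √(2Dt) = √(2 × 0.370 × 969) = 26.78 m.
C/C_peak = exp(−Δx²/(2σ²)) = 0.21 ⇒ Δx = σ·√(−2 ln 0.21) = 26.78 × 1.767 = 47.32 m.
Width = 2Δx = 94.6 m.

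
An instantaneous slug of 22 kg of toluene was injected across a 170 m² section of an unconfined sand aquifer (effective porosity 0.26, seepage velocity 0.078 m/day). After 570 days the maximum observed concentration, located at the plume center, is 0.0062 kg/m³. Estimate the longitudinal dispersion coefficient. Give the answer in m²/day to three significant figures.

At the plume center C_max = M/(n_e·A·√(4πDt)), so D = M²/(4πt·(n_e·A·C_max)²).
n_e·A·C_max = 0.26 × 170 × 0.0062 = 0.2740 kg/m.
D = 22²/(4π × 570 × 0.2740²) = 0.900 m²/day.

0.900 m²/day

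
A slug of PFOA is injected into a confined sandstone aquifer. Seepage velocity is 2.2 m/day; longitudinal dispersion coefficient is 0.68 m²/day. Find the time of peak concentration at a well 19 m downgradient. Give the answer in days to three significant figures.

For the 1D instantaneous-source solution, setting ∂C/∂t = 0 at fixed x gives v²t² + 2Dt − x² = 0, so t = (√(D² + v²x²) − D)/v².
√(D² + v²x²) = √(0.68² + 2.2² × 19²) = 41.81; v² = 4.84.
t = (41.81 − 0.68)/4.84 = 8.50 days (vs. the pure-advection estimate x/v = 8.64 d).

8.50 days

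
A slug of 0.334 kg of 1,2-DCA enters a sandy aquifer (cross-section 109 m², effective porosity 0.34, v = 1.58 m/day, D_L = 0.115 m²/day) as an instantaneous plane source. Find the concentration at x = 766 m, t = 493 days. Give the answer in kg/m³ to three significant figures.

For an instantaneous plane source, C(x,t) = M/(n_e·A·√(4πDt)) · exp(−(x−vt)²/(4Dt)), with n_e·A the pore (flow) area.
Plume center vt = 1.58 × 493 = 778.94 m, so the well at 766 m is 12.94 m upgradient of the peak.
√(4πDt) = 26.69 m, giving peak height M/(n_e·A·√(4πDt)) = 0.334/(0.34 × 109 × 26.69) = 0.0003377 kg/m³.
(x−vt)²/(4Dt) = (-12.94)²/(4 × 0.115 × 493) = 0.7384; exp(−0.7384) = 0.4779.
C = 0.0003377 × 0.4779 = 0.000161 kg/m³.

0.000161 kg/m³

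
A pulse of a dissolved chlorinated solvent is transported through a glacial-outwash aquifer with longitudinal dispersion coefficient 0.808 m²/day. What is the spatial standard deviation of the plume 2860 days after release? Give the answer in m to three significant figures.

Dispersive spreading gives a Gaussian with σ² = 2Dt; advection only shifts the center.
σ = √(2 × 0.808 × 2860) = 68.0 m.

68.0 m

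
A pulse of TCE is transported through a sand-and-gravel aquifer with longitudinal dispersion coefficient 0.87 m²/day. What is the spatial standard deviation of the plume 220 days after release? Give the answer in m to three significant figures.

19.6 m

Dispersive spreading gives a Gaussian with σ² = 2Dt; advection only shifts the center.
σ = √(2 × 0.87 × 220) = 19.6 m.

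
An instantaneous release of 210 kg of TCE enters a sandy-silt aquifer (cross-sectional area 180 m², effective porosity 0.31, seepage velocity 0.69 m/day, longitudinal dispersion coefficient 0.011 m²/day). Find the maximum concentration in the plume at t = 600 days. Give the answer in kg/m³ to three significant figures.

0.413 kg/m³

The peak of an instantaneous 1D plume sits at x = vt; there the Gaussian factor is 1 and C_max = M/(n_e·A·√(4πDt)), where n_e·A is the pore area the mass is dissolved in.
√(4πDt) = √(4π × 0.011 × 600) = 9.107 m, so C_max = 210/(0.31 × 180 × 9.107) = 0.413 kg/m³.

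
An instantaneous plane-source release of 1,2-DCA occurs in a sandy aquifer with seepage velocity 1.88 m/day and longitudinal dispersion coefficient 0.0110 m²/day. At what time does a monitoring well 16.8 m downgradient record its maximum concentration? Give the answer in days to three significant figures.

8.93 days

For the 1D instantaneous-source solution, setting ∂C/∂t = 0 at fixed x gives v²t² + 2Dt − x² = 0, so t = (√(D² + v²x²) − D)/v².
√(D² + v²x²) = √(0.0110² + 1.88² × 16.8²) = 31.58; v² = 3.5344.
t = (31.58 − 0.0110)/3.5344 = 8.93 days (vs. the pure-advection estimate x/v = 8.94 d).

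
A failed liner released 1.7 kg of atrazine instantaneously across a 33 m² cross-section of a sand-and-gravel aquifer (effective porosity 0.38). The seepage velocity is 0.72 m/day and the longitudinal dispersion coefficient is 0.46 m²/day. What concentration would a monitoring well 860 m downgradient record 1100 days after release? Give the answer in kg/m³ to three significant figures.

For an instantaneous plane source, C(x,t) = M/(n_e·A·√(4πDt)) · exp(−(x−vt)²/(4Dt)), with n_e·A the pore (flow) area.
Plume center vt = 0.72 × 1100 = 792 m, so the well at 860 m is 68 m downgradient of the peak.
√(4πDt) = 79.74 m, giving peak height M/(n_e·A·√(4πDt)) = 1.7/(0.38 × 33 × 79.74) = 0.001700 kg/m³.
(x−vt)²/(4Dt) = (68)²/(4 × 0.46 × 1100) = 2.285; exp(−2.285) = 0.1018.
C = 0.001700 × 0.1018 = 0.000173 kg/m³.

0.000173 kg/m³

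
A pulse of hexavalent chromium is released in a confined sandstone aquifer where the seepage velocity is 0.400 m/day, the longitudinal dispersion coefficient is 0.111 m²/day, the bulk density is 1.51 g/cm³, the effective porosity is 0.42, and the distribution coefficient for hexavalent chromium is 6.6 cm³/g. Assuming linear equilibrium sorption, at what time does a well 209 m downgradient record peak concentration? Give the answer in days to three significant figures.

12900 days

Retardation factor R = 1 + ρ_b·K_d/n = 1 + 1.51 × 6.6/0.42 = 24.73.
Sorption retards both mechanisms: v_R = v/R = 0.01617 m/day, D_R = D/R = 0.004488 m²/day.
Peak time from v_R²t² + 2D_R t − x² = 0: t = (√(D_R² + v_R²x²) − D_R)/v_R².
√(D_R² + v_R²x²) = √(0.004488² + 0.01617² × 209²) = 3.380; v_R² = 0.0002615.
t = (3.380 − 0.004488)/0.0002615 = 12900 days.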